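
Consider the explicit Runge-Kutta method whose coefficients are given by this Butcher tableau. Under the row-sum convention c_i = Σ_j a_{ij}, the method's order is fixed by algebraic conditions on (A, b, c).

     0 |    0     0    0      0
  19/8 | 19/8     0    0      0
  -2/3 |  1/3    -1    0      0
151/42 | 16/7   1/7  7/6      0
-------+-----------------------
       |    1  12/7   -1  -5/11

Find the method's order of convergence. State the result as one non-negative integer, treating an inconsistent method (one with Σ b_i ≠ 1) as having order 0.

0

b = (1, 12/7, -1, -5/11)
c = (0, 19/8, -2/3, 151/42)
Ac = (0, 0, -19/8, -221/504)
Σ b_i: 1·1 + 12/7·1 + (-1)·1 + (-5/11)·1 = 97/77 ≠ 1 ⇒ order 0.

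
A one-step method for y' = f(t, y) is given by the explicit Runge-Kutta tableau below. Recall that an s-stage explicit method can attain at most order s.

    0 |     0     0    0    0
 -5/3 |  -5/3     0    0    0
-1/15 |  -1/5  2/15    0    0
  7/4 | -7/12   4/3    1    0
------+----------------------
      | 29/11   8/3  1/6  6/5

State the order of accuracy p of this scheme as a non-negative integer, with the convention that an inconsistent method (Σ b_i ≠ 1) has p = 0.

0

b = (29/11, 8/3, 1/6, 6/5)
c = (0, -5/3, -1/15, 7/4)
Ac = (0, 0, -2/9, -103/45)
Σ b_i: 29/11·1 + 8/3·1 + 1/6·1 + 6/5·1 = 2201/330 ≠ 1 ⇒ order 0.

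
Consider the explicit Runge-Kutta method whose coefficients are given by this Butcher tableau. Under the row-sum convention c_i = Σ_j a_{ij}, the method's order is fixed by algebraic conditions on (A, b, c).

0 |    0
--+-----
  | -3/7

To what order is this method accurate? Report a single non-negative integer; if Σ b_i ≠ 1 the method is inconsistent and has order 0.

b = (-3/7)
c = (0)
Σ b_i: (-3/7)·1 = -3/7 ≠ 1 ⇒ order 0.

0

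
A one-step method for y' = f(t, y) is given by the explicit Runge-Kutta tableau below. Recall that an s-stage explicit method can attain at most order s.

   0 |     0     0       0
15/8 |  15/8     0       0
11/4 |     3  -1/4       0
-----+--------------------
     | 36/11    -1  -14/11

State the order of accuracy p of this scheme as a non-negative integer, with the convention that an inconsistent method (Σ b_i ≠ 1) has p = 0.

b = (36/11, -1, -14/11)
c = (0, 15/8, 11/4)
Ac = (0, 0, -15/32)
Σ b_i: 36/11·1 + (-1)·1 + (-14/11)·1 = 1 ✓
b·c: (-1)·15/8 + (-14/11)·11/4 = -43/8 ≠ 1/2 ⇒ order 1.

1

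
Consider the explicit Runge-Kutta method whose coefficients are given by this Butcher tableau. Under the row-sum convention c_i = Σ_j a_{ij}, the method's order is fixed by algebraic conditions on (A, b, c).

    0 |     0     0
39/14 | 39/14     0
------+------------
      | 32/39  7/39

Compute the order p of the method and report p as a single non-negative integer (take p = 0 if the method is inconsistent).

2

b = (32/39, 7/39)
c = (0, 39/14)
Σ b_i: 32/39·1 + 7/39·1 = 1 ✓
b·c: 7/39·39/14 = 1/2 ✓; 2 stages ⇒ order 2.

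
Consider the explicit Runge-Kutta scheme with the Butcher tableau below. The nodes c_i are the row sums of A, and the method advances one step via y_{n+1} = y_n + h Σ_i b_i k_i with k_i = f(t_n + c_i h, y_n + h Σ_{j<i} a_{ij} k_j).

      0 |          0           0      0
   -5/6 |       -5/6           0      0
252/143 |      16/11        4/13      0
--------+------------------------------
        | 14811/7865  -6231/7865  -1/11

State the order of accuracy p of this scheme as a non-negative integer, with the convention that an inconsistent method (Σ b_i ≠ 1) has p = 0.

b = (14811/7865, -6231/7865, -1/11)
c = (0, -5/6, 252/143)
Ac = (0, 0, -10/39)
Σ b_i: 14811/7865·1 + (-6231/7865)·1 + (-1/11)·1 = 1 ✓
b·c: (-6231/7865)·(-5/6) + (-1/11)·252/143 = 1/2 ✓
b·c²: (-6231/7865)·25/36 + (-1/11)·63504/20449 = -2247103/2699268 ≠ 1/3 ⇒ order 2.
b·Ac: (-1/11)·(-10/39) = 10/429 ≠ 1/6

2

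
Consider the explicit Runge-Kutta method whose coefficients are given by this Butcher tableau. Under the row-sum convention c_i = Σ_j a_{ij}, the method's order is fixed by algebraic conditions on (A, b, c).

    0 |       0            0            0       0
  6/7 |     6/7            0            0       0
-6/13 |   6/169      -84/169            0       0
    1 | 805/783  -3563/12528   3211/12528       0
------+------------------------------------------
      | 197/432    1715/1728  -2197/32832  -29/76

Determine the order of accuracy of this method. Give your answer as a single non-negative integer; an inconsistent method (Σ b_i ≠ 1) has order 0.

4

b = (197/432, 1715/1728, -2197/32832, -29/76)
c = (0, 6/7, -6/13, 1)
Ac = (0, 0, -72/169, -21/58)
Σ b_i: 197/432·1 + 1715/1728·1 + (-2197/32832)·1 + (-29/76)·1 = 1 ✓
b·c: 1715/1728·6/7 + (-2197/32832)·(-6/13) + (-29/76)·1 = 1/2 ✓
b·c²: 1715/1728·36/49 + (-2197/32832)·36/169 + (-29/76)·1 = 1/3 ✓
b·Ac: (-2197/32832)·(-72/169) + (-29/76)·(-21/58) = 1/6 ✓
b·c³: 1715/1728·216/343 + (-2197/32832)·(-216/2197) + (-29/76)·1 = 1/4 ✓
b·(c∘Ac): (-2197/32832)·432/2197 + (-29/76)·(-21/58) = 1/8 ✓
b·Ac²: (-2197/32832)·(-432/1183) + (-29/76)·(-94/609) = 1/12 ✓
b·A²c: (-29/76)·(-19/174) = 1/24 ✓; 4 stages ⇒ order 4.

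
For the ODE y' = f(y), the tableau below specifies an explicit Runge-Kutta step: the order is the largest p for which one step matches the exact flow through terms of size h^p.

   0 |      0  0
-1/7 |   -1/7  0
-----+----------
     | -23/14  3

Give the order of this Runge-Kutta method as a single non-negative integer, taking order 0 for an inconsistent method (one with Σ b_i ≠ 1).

b = (-23/14, 3)
c = (0, -1/7)
Σ b_i: (-23/14)·1 + 3·1 = 19/14 ≠ 1 ⇒ order 0.

0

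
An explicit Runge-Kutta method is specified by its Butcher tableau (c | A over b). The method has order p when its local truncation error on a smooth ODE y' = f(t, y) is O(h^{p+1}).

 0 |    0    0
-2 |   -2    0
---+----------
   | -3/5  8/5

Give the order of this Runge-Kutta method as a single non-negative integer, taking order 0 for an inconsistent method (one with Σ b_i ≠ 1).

b = (-3/5, 8/5)
c = (0, -2)
Σ b_i: (-3/5)·1 + 8/5·1 = 1 ✓
b·c: 8/5·(-2) = -16/5 ≠ 1/2 ⇒ order 1.

1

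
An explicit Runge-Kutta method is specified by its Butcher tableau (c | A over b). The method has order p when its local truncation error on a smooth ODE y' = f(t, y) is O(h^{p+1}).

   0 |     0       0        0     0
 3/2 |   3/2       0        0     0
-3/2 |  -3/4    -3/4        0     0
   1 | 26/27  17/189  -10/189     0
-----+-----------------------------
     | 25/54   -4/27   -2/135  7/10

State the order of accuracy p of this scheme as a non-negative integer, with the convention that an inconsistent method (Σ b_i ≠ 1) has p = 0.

b = (25/54, -4/27, -2/135, 7/10)
c = (0, 3/2, -3/2, 1)
Ac = (0, 0, -9/8, 3/14)
Σ b_i: 25/54·1 + (-4/27)·1 + (-2/135)·1 + 7/10·1 = 1 ✓
b·c: (-4/27)·3/2 + (-2/135)·(-3/2) + 7/10·1 = 1/2 ✓
b·c²: (-4/27)·9/4 + (-2/135)·9/4 + 7/10·1 = 1/3 ✓
b·Ac: (-2/135)·(-9/8) + 7/10·3/14 = 1/6 ✓
b·c³: (-4/27)·27/8 + (-2/135)·(-27/8) + 7/10·1 = 1/4 ✓
b·(c∘Ac): (-2/135)·27/16 + 7/10·3/14 = 1/8 ✓
b·Ac²: (-2/135)·(-27/16) + 7/10·1/12 = 1/12 ✓
b·A²c: 7/10·5/84 = 1/24 ✓; 4 stages ⇒ order 4.

4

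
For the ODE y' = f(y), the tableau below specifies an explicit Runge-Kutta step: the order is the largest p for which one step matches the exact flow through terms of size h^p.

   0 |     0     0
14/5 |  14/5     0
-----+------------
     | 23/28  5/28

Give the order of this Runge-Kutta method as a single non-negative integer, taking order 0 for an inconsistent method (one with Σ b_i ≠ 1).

2

b = (23/28, 5/28)
c = (0, 14/5)
Σ b_i: 23/28·1 + 5/28·1 = 1 ✓
b·c: 5/28·14/5 = 1/2 ✓; 2 stages ⇒ order 2.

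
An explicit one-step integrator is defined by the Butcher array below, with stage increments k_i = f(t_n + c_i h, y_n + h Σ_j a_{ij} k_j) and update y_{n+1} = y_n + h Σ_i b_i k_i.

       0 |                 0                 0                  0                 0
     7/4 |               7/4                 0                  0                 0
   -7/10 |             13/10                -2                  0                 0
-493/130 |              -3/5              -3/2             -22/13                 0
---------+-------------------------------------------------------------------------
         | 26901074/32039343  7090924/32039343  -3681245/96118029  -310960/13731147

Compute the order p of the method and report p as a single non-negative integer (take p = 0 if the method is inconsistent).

b = (26901074/32039343, 7090924/32039343, -3681245/96118029, -310960/13731147)
c = (0, 7/4, -7/10, -493/130)
Ac = (0, 0, -7/2, -749/520)
Σ b_i: 26901074/32039343·1 + 7090924/32039343·1 + (-3681245/96118029)·1 + (-310960/13731147)·1 = 1 ✓
b·c: 7090924/32039343·7/4 + (-3681245/96118029)·(-7/10) + (-310960/13731147)·(-493/130) = 1/2 ✓
b·c²: 7090924/32039343·49/16 + (-3681245/96118029)·49/100 + (-310960/13731147)·243049/16900 = 1/3 ✓
b·Ac: (-3681245/96118029)·(-7/2) + (-310960/13731147)·(-749/520) = 1/6 ✓
b·c³: 7090924/32039343·343/64 + (-3681245/96118029)·(-343/1000) + (-310960/13731147)·(-119823157/2197000) = 57940016101/23800654800 ≠ 1/4 ⇒ order 3.
b·(c∘Ac): (-3681245/96118029)·49/20 + (-310960/13731147)·369257/67600 = -19913453/91540980 ≠ 1/8
b·Ac²: (-3681245/96118029)·(-49/8) + (-310960/13731147)·(-56399/10400) = 196296779/549245880 ≠ 1/12
b·A²c: (-310960/13731147)·77/13 = -1841840/13731147 ≠ 1/24

3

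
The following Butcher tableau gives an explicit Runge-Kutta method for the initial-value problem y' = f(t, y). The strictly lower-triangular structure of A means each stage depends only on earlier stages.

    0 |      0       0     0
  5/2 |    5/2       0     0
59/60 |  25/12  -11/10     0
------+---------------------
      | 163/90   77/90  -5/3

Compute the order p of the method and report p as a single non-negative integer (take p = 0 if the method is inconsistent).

b = (163/90, 77/90, -5/3)
c = (0, 5/2, 59/60)
Ac = (0, 0, -11/4)
Σ b_i: 163/90·1 + 77/90·1 + (-5/3)·1 = 1 ✓
b·c: 77/90·5/2 + (-5/3)·59/60 = 1/2 ✓
b·c²: 77/90·25/4 + (-5/3)·3481/3600 = 8069/2160 ≠ 1/3 ⇒ order 2.
b·Ac: (-5/3)·(-11/4) = 55/12 ≠ 1/6

2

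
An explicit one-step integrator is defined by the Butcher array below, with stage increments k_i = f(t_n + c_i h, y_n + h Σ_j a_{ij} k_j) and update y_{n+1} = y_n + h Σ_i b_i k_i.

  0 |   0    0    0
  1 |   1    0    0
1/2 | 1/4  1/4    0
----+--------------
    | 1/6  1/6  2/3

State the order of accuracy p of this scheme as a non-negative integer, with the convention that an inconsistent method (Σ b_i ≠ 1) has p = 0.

3

b = (1/6, 1/6, 2/3)
c = (0, 1, 1/2)
Ac = (0, 0, 1/4)
Σ b_i: 1/6·1 + 1/6·1 + 2/3·1 = 1 ✓
b·c: 1/6·1 + 2/3·1/2 = 1/2 ✓
b·c²: 1/6·1 + 2/3·1/4 = 1/3 ✓
b·Ac: 2/3·1/4 = 1/6 ✓; 3 stages ⇒ order 3.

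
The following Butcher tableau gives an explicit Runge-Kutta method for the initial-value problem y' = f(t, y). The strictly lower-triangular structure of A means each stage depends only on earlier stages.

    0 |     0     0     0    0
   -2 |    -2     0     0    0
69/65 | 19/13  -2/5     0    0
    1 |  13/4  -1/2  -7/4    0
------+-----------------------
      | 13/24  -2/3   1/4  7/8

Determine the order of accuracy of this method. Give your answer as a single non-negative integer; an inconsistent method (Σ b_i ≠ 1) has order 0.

b = (13/24, -2/3, 1/4, 7/8)
c = (0, -2, 69/65, 1)
Ac = (0, 0, 4/5, -223/260)
Σ b_i: 13/24·1 + (-2/3)·1 + 1/4·1 + 7/8·1 = 1 ✓
b·c: (-2/3)·(-2) + 1/4·69/65 + 7/8·1 = 3859/1560 ≠ 1/2 ⇒ order 1.

1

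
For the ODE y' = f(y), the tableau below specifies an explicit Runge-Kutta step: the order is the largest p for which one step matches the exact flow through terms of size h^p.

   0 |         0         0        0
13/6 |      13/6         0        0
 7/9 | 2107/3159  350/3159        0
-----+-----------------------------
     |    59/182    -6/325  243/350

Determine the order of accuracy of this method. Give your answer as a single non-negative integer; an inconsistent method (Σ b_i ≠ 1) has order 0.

3

b = (59/182, -6/325, 243/350)
c = (0, 13/6, 7/9)
Ac = (0, 0, 175/729)
Σ b_i: 59/182·1 + (-6/325)·1 + 243/350·1 = 1 ✓
b·c: (-6/325)·13/6 + 243/350·7/9 = 1/2 ✓
b·c²: (-6/325)·169/36 + 243/350·49/81 = 1/3 ✓
b·Ac: 243/350·175/729 = 1/6 ✓; 3 stages ⇒ order 3.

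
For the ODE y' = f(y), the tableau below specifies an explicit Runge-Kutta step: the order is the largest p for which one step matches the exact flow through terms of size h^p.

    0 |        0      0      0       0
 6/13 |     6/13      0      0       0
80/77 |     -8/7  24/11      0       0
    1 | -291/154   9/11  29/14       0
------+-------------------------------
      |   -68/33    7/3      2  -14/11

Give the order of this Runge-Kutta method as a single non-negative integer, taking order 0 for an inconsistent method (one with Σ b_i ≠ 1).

b = (-68/33, 7/3, 2, -14/11)
c = (0, 6/13, 80/77, 1)
Ac = (0, 0, 144/143, 17726/7007)
Σ b_i: (-68/33)·1 + 7/3·1 + 2·1 + (-14/11)·1 = 1 ✓
b·c: 7/3·6/13 + 2·80/77 + (-14/11)·1 = 1884/1001 ≠ 1/2 ⇒ order 1.

1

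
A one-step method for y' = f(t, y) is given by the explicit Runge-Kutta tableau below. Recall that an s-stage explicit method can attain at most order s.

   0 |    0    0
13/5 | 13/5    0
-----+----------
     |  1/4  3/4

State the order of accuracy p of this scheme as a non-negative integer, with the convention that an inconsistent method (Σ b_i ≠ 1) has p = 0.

1

b = (1/4, 3/4)
c = (0, 13/5)
Σ b_i: 1/4·1 + 3/4·1 = 1 ✓
b·c: 3/4·13/5 = 39/20 ≠ 1/2 ⇒ order 1.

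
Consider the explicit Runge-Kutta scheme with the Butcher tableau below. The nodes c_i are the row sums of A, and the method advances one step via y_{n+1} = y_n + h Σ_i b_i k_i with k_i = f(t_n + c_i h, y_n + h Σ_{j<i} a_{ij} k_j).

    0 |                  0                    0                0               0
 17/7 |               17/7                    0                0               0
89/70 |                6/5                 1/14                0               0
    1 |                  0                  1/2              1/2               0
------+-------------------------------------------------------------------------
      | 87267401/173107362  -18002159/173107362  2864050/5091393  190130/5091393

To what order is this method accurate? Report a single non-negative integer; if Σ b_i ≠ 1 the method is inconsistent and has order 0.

b = (87267401/173107362, -18002159/173107362, 2864050/5091393, 190130/5091393)
c = (0, 17/7, 89/70, 1)
Ac = (0, 0, 17/98, 37/20)
Σ b_i: 87267401/173107362·1 + (-18002159/173107362)·1 + 2864050/5091393·1 + 190130/5091393·1 = 1 ✓
b·c: (-18002159/173107362)·17/7 + 2864050/5091393·89/70 + 190130/5091393·1 = 1/2 ✓
b·c²: (-18002159/173107362)·289/49 + 2864050/5091393·7921/4900 + 190130/5091393·1 = 1/3 ✓
b·Ac: 2864050/5091393·17/98 + 190130/5091393·37/20 = 1/6 ✓
b·c³: (-18002159/173107362)·4913/343 + 2864050/5091393·704969/343000 + 190130/5091393·1 = -70344343/237598340 ≠ 1/4 ⇒ order 3.
b·(c∘Ac): 2864050/5091393·1513/6860 + 190130/5091393·37/20 = 327806/1697131 ≠ 1/8
b·Ac²: 2864050/5091393·289/686 + 190130/5091393·36821/9800 = 1882521173/4989565140 ≠ 1/12
b·A²c: 190130/5091393·17/196 = 1616105/498956514 ≠ 1/24

3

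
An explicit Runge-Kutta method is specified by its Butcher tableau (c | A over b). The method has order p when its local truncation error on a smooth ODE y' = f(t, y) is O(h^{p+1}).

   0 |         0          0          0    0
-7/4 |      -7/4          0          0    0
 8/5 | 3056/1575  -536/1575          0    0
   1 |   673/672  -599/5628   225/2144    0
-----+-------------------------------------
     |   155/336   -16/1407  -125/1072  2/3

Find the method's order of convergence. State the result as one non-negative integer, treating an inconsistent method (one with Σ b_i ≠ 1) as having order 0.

b = (155/336, -16/1407, -125/1072, 2/3)
c = (0, -7/4, 8/5, 1)
Ac = (0, 0, 134/225, 17/48)
Σ b_i: 155/336·1 + (-16/1407)·1 + (-125/1072)·1 + 2/3·1 = 1 ✓
b·c: (-16/1407)·(-7/4) + (-125/1072)·8/5 + 2/3·1 = 1/2 ✓
b·c²: (-16/1407)·49/16 + (-125/1072)·64/25 + 2/3·1 = 1/3 ✓
b·Ac: (-125/1072)·134/225 + 2/3·17/48 = 1/6 ✓
b·c³: (-16/1407)·(-343/64) + (-125/1072)·512/125 + 2/3·1 = 1/4 ✓
b·(c∘Ac): (-125/1072)·1072/1125 + 2/3·17/48 = 1/8 ✓
b·Ac²: (-125/1072)·(-469/450) + 2/3·(-11/192) = 1/12 ✓
b·A²c: 2/3·1/16 = 1/24 ✓; 4 stages ⇒ order 4.

4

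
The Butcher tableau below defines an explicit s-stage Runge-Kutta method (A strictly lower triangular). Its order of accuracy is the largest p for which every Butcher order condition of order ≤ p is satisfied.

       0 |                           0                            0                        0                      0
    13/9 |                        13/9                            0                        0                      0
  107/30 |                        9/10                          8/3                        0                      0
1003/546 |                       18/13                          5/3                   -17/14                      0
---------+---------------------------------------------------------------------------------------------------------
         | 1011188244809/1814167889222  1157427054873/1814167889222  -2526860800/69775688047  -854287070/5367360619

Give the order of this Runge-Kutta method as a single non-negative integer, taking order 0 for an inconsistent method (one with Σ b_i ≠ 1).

b = (1011188244809/1814167889222, 1157427054873/1814167889222, -2526860800/69775688047, -854287070/5367360619)
c = (0, 13/9, 107/30, 1003/546)
Ac = (0, 0, 104/27, -7271/3780)
Σ b_i: 1011188244809/1814167889222·1 + 1157427054873/1814167889222·1 + (-2526860800/69775688047)·1 + (-854287070/5367360619)·1 = 1 ✓
b·c: 1157427054873/1814167889222·13/9 + (-2526860800/69775688047)·107/30 + (-854287070/5367360619)·1003/546 = 1/2 ✓
b·c²: 1157427054873/1814167889222·169/81 + (-2526860800/69775688047)·11449/900 + (-854287070/5367360619)·1006009/298116 = 1/3 ✓
b·Ac: (-2526860800/69775688047)·104/27 + (-854287070/5367360619)·(-7271/3780) = 1/6 ✓
b·c³: 1157427054873/1814167889222·2197/729 + (-2526860800/69775688047)·1225043/27000 + (-854287070/5367360619)·1009027027/162771336 = -2424255726956923/3428777310629580 ≠ 1/4 ⇒ order 3.
b·(c∘Ac): (-2526860800/69775688047)·5564/405 + (-854287070/5367360619)·(-7292813/2063880) = 37616435441/579674946852 ≠ 1/8
b·Ac²: (-2526860800/69775688047)·1352/243 + (-854287070/5367360619)·(-4072091/340200) = 4937815486799/2898374734260 ≠ 1/12
b·A²c: (-854287070/5367360619)·(-884/189) = 107884252840/144918736713 ≠ 1/24

3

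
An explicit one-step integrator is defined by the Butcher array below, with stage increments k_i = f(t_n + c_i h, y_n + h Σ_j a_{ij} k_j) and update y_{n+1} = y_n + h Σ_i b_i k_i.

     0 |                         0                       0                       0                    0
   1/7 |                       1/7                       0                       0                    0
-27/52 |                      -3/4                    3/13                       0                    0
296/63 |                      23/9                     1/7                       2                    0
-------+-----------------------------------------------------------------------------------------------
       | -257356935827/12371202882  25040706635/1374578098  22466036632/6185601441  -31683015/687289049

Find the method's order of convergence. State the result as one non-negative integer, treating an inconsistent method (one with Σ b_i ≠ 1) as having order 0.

b = (-257356935827/12371202882, 25040706635/1374578098, 22466036632/6185601441, -31683015/687289049)
c = (0, 1/7, -27/52, 296/63)
Ac = (0, 0, 3/91, -1297/1274)
Σ b_i: (-257356935827/12371202882)·1 + 25040706635/1374578098·1 + 22466036632/6185601441·1 + (-31683015/687289049)·1 = 1 ✓
b·c: 25040706635/1374578098·1/7 + 22466036632/6185601441·(-27/52) + (-31683015/687289049)·296/63 = 1/2 ✓
b·c²: 25040706635/1374578098·1/49 + 22466036632/6185601441·729/2704 + (-31683015/687289049)·87616/3969 = 1/3 ✓
b·Ac: 22466036632/6185601441·3/91 + (-31683015/687289049)·(-1297/1274) = 1/6 ✓
b·c³: 25040706635/1374578098·1/343 + 22466036632/6185601441·(-19683/140608) + (-31683015/687289049)·25934336/250047 = -70742447133073/13509353547144 ≠ 1/4 ⇒ order 3.
b·(c∘Ac): 22466036632/6185601441·(-81/4732) + (-31683015/687289049)·(-191956/40131) = 5332089594/33677163401 ≠ 1/8
b·Ac²: 22466036632/6185601441·3/637 + (-31683015/687289049)·251399/463736 = -11836672207/1501039283016 ≠ 1/12
b·A²c: (-31683015/687289049)·6/91 = -2088990/687289049 ≠ 1/24

3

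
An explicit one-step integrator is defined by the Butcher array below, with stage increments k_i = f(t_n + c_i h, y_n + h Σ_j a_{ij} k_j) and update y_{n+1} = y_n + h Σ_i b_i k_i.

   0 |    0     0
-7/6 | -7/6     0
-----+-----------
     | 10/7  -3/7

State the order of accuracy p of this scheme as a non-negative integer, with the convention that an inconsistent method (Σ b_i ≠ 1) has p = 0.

b = (10/7, -3/7)
c = (0, -7/6)
Σ b_i: 10/7·1 + (-3/7)·1 = 1 ✓
b·c: (-3/7)·(-7/6) = 1/2 ✓; 2 stages ⇒ order 2.

2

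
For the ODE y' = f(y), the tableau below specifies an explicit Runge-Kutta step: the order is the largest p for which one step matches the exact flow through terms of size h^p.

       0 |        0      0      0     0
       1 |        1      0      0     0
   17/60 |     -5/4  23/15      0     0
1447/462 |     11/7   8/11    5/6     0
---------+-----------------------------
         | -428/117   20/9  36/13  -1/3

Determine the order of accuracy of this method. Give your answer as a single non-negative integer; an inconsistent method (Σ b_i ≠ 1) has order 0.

b = (-428/117, 20/9, 36/13, -1/3)
c = (0, 1, 17/60, 1447/462)
Ac = (0, 0, 23/15, 763/792)
Σ b_i: (-428/117)·1 + 20/9·1 + 36/13·1 + (-1/3)·1 = 1 ✓
b·c: 20/9·1 + 36/13·17/60 + (-1/3)·1447/462 = 176831/90090 ≠ 1/2 ⇒ order 1.

1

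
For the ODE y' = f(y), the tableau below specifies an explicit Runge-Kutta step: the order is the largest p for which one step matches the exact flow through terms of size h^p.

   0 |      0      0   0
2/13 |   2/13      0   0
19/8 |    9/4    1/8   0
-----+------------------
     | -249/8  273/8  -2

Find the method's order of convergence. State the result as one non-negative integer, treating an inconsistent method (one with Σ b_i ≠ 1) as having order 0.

2

b = (-249/8, 273/8, -2)
c = (0, 2/13, 19/8)
Ac = (0, 0, 1/52)
Σ b_i: (-249/8)·1 + 273/8·1 + (-2)·1 = 1 ✓
b·c: 273/8·2/13 + (-2)·19/8 = 1/2 ✓
b·c²: 273/8·4/169 + (-2)·361/64 = -4357/416 ≠ 1/3 ⇒ order 2.
b·Ac: (-2)·1/52 = -1/26 ≠ 1/6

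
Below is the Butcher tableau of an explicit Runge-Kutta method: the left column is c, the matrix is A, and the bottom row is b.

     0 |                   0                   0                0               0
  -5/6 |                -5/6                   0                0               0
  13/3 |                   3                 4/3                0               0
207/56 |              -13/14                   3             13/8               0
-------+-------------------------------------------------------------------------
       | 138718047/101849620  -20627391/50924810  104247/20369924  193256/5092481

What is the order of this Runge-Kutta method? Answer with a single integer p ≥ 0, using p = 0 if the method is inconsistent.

b = (138718047/101849620, -20627391/50924810, 104247/20369924, 193256/5092481)
c = (0, -5/6, 13/3, 207/56)
Ac = (0, 0, -10/9, 109/24)
Σ b_i: 138718047/101849620·1 + (-20627391/50924810)·1 + 104247/20369924·1 + 193256/5092481·1 = 1 ✓
b·c: (-20627391/50924810)·(-5/6) + 104247/20369924·13/3 + 193256/5092481·207/56 = 1/2 ✓
b·c²: (-20627391/50924810)·25/36 + 104247/20369924·169/9 + 193256/5092481·42849/3136 = 1/3 ✓
b·Ac: 104247/20369924·(-10/9) + 193256/5092481·109/24 = 1/6 ✓
b·c³: (-20627391/50924810)·(-125/216) + 104247/20369924·2197/27 + 193256/5092481·8869743/175616 = 52718585527/20532883392 ≠ 1/4 ⇒ order 3.
b·(c∘Ac): 104247/20369924·(-130/27) + 193256/5092481·7521/448 = 24951111/40739848 ≠ 1/8
b·Ac²: 104247/20369924·25/27 + 193256/5092481·2347/72 = 227654641/183329316 ≠ 1/12
b·A²c: 193256/5092481·(-65/36) = -3140410/45832329 ≠ 1/24

3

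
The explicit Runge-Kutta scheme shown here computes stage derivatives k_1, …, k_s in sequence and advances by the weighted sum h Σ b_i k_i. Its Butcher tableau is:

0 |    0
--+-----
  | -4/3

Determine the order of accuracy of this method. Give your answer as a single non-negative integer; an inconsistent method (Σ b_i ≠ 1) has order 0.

0

b = (-4/3)
c = (0)
Σ b_i: (-4/3)·1 = -4/3 ≠ 1 ⇒ order 0.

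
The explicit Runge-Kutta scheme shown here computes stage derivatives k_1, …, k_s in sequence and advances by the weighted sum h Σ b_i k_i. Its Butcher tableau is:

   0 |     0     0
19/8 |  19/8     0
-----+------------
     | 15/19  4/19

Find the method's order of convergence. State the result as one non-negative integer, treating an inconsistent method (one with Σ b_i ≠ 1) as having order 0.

2

b = (15/19, 4/19)
c = (0, 19/8)
Σ b_i: 15/19·1 + 4/19·1 = 1 ✓
b·c: 4/19·19/8 = 1/2 ✓; 2 stages ⇒ order 2.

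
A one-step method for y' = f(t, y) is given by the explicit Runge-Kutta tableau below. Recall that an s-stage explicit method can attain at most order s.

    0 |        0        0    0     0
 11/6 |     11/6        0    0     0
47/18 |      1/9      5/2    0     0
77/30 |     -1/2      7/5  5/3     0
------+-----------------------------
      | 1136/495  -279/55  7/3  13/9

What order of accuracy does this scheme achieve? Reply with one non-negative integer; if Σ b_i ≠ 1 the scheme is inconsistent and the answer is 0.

2

b = (1136/495, -279/55, 7/3, 13/9)
c = (0, 11/6, 47/18, 77/30)
Ac = (0, 0, 55/12, 934/135)
Σ b_i: 1136/495·1 + (-279/55)·1 + 7/3·1 + 13/9·1 = 1 ✓
b·c: (-279/55)·11/6 + 7/3·47/18 + 13/9·77/30 = 1/2 ✓
b·c²: (-279/55)·121/36 + 7/3·2209/324 + 13/9·5929/900 = 203491/24300 ≠ 1/3 ⇒ order 2.
b·Ac: 7/3·55/12 + 13/9·934/135 = 100543/4860 ≠ 1/6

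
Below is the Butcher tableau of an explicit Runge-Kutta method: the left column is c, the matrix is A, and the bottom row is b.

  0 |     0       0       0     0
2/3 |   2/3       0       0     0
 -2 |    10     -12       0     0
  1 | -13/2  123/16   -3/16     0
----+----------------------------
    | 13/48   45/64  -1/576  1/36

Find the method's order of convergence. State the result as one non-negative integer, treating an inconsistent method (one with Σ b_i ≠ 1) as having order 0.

b = (13/48, 45/64, -1/576, 1/36)
c = (0, 2/3, -2, 1)
Ac = (0, 0, -8, 11/2)
Σ b_i: 13/48·1 + 45/64·1 + (-1/576)·1 + 1/36·1 = 1 ✓
b·c: 45/64·2/3 + (-1/576)·(-2) + 1/36·1 = 1/2 ✓
b·c²: 45/64·4/9 + (-1/576)·4 + 1/36·1 = 1/3 ✓
b·Ac: (-1/576)·(-8) + 1/36·11/2 = 1/6 ✓
b·c³: 45/64·8/27 + (-1/576)·(-8) + 1/36·1 = 1/4 ✓
b·(c∘Ac): (-1/576)·16 + 1/36·11/2 = 1/8 ✓
b·Ac²: (-1/576)·(-16/3) + 1/36·8/3 = 1/12 ✓
b·A²c: 1/36·3/2 = 1/24 ✓; 4 stages ⇒ order 4.

4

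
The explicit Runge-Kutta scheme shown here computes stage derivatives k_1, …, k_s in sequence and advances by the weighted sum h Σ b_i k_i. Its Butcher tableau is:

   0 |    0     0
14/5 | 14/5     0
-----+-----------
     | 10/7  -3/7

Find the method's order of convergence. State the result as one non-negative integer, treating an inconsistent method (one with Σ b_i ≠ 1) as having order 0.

b = (10/7, -3/7)
c = (0, 14/5)
Σ b_i: 10/7·1 + (-3/7)·1 = 1 ✓
b·c: (-3/7)·14/5 = -6/5 ≠ 1/2 ⇒ order 1.

1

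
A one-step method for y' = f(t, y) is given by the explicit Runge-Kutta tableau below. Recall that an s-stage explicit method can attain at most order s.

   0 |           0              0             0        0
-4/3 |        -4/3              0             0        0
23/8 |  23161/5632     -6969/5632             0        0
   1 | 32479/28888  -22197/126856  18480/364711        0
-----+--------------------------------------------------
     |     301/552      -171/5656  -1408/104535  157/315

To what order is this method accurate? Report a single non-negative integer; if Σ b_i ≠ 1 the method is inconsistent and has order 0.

4

b = (301/552, -171/5656, -1408/104535, 157/315)
c = (0, -4/3, 23/8, 1)
Ac = (0, 0, 2323/1408, 119/314)
Σ b_i: 301/552·1 + (-171/5656)·1 + (-1408/104535)·1 + 157/315·1 = 1 ✓
b·c: (-171/5656)·(-4/3) + (-1408/104535)·23/8 + 157/315·1 = 1/2 ✓
b·c²: (-171/5656)·16/9 + (-1408/104535)·529/64 + 157/315·1 = 1/3 ✓
b·Ac: (-1408/104535)·2323/1408 + 157/315·119/314 = 1/6 ✓
b·c³: (-171/5656)·(-64/27) + (-1408/104535)·12167/512 + 157/315·1 = 1/4 ✓
b·(c∘Ac): (-1408/104535)·53429/11264 + 157/315·119/314 = 1/8 ✓
b·Ac²: (-1408/104535)·(-2323/1056) + 157/315·203/1884 = 1/12 ✓
b·A²c: 157/315·105/1256 = 1/24 ✓; 4 stages ⇒ order 4.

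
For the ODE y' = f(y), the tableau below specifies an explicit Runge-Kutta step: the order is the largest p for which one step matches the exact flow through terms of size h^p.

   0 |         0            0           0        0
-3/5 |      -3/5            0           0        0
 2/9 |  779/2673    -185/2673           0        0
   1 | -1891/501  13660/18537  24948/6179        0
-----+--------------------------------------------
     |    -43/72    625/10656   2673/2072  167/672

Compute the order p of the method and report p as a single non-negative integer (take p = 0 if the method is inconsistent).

b = (-43/72, 625/10656, 2673/2072, 167/672)
c = (0, -3/5, 2/9, 1)
Ac = (0, 0, 37/891, 76/167)
Σ b_i: (-43/72)·1 + 625/10656·1 + 2673/2072·1 + 167/672·1 = 1 ✓
b·c: 625/10656·(-3/5) + 2673/2072·2/9 + 167/672·1 = 1/2 ✓
b·c²: 625/10656·9/25 + 2673/2072·4/81 + 167/672·1 = 1/3 ✓
b·Ac: 2673/2072·37/891 + 167/672·76/167 = 1/6 ✓
b·c³: 625/10656·(-27/125) + 2673/2072·8/729 + 167/672·1 = 1/4 ✓
b·(c∘Ac): 2673/2072·74/8019 + 167/672·76/167 = 1/8 ✓
b·Ac²: 2673/2072·(-37/1485) + 167/672·388/835 = 1/12 ✓
b·A²c: 167/672·28/167 = 1/24 ✓; 4 stages ⇒ order 4.

4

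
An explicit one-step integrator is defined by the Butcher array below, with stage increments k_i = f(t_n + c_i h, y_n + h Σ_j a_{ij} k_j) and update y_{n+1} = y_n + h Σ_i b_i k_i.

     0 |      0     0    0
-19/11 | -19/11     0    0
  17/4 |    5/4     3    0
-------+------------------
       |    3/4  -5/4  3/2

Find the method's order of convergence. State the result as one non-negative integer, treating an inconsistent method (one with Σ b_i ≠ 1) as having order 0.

b = (3/4, -5/4, 3/2)
c = (0, -19/11, 17/4)
Ac = (0, 0, -57/11)
Σ b_i: 3/4·1 + (-5/4)·1 + 3/2·1 = 1 ✓
b·c: (-5/4)·(-19/11) + 3/2·17/4 = 751/88 ≠ 1/2 ⇒ order 1.

1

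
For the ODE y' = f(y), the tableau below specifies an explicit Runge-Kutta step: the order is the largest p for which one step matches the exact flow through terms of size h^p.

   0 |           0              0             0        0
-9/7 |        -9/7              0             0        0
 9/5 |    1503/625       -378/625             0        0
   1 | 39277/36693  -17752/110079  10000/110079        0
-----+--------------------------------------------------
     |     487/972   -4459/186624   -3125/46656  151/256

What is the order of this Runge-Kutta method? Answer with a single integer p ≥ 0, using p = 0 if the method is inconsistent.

b = (487/972, -4459/186624, -3125/46656, 151/256)
c = (0, -9/7, 9/5, 1)
Ac = (0, 0, 486/625, 56/151)
Σ b_i: 487/972·1 + (-4459/186624)·1 + (-3125/46656)·1 + 151/256·1 = 1 ✓
b·c: (-4459/186624)·(-9/7) + (-3125/46656)·9/5 + 151/256·1 = 1/2 ✓
b·c²: (-4459/186624)·81/49 + (-3125/46656)·81/25 + 151/256·1 = 1/3 ✓
b·Ac: (-3125/46656)·486/625 + 151/256·56/151 = 1/6 ✓
b·c³: (-4459/186624)·(-729/343) + (-3125/46656)·729/125 + 151/256·1 = 1/4 ✓
b·(c∘Ac): (-3125/46656)·4374/3125 + 151/256·56/151 = 1/8 ✓
b·Ac²: (-3125/46656)·(-4374/4375) + 151/256·88/3171 = 1/12 ✓
b·A²c: 151/256·32/453 = 1/24 ✓; 4 stages ⇒ order 4.

4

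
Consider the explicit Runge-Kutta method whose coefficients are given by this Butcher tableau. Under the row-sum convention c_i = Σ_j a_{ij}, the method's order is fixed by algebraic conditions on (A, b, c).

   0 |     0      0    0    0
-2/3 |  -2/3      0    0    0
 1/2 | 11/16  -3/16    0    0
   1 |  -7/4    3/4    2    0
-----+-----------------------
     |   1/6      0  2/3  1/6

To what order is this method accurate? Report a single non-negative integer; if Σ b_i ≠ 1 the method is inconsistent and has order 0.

b = (1/6, 0, 2/3, 1/6)
c = (0, -2/3, 1/2, 1)
Ac = (0, 0, 1/8, 1/2)
Σ b_i: 1/6·1 + 2/3·1 + 1/6·1 = 1 ✓
b·c: 2/3·1/2 + 1/6·1 = 1/2 ✓
b·c²: 2/3·1/4 + 1/6·1 = 1/3 ✓
b·Ac: 2/3·1/8 + 1/6·1/2 = 1/6 ✓
b·c³: 2/3·1/8 + 1/6·1 = 1/4 ✓
b·(c∘Ac): 2/3·1/16 + 1/6·1/2 = 1/8 ✓
b·Ac²: 2/3·(-1/12) + 1/6·5/6 = 1/12 ✓
b·A²c: 1/6·1/4 = 1/24 ✓; 4 stages ⇒ order 4.

4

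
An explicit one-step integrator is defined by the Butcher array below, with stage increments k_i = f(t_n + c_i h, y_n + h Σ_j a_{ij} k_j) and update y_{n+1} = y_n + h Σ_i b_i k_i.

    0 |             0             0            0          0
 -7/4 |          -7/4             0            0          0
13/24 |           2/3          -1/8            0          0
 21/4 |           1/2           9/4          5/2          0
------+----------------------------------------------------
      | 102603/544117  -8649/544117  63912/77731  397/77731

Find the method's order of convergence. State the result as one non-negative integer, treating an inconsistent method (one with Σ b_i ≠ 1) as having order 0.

b = (102603/544117, -8649/544117, 63912/77731, 397/77731)
c = (0, -7/4, 13/24, 21/4)
Ac = (0, 0, 7/32, -31/12)
Σ b_i: 102603/544117·1 + (-8649/544117)·1 + 63912/77731·1 + 397/77731·1 = 1 ✓
b·c: (-8649/544117)·(-7/4) + 63912/77731·13/24 + 397/77731·21/4 = 1/2 ✓
b·c²: (-8649/544117)·49/16 + 63912/77731·169/576 + 397/77731·441/16 = 1/3 ✓
b·Ac: 63912/77731·7/32 + 397/77731·(-31/12) = 1/6 ✓
b·c³: (-8649/544117)·(-343/64) + 63912/77731·2197/13824 + 397/77731·9261/64 = 42754373/44773056 ≠ 1/4 ⇒ order 3.
b·(c∘Ac): 63912/77731·91/768 + 397/77731·(-217/16) = 70035/2487392 ≠ 1/8
b·Ac²: 63912/77731·(-49/128) + 397/77731·8783/1152 = -24698341/89546112 ≠ 1/12
b·A²c: 397/77731·35/64 = 13895/4974784 ≠ 1/24

3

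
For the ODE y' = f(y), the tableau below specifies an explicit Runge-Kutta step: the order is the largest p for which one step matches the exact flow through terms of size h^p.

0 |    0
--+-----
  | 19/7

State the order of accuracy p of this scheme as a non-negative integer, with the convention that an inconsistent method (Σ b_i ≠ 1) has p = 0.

0

b = (19/7)
c = (0)
Σ b_i: 19/7·1 = 19/7 ≠ 1 ⇒ order 0.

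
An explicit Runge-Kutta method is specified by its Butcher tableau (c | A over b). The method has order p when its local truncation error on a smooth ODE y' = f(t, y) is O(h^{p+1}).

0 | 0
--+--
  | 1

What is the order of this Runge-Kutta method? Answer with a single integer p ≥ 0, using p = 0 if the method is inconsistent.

b = (1)
c = (0)
Σ b_i: 1·1 = 1 ✓; 1 stage ⇒ order 1.

1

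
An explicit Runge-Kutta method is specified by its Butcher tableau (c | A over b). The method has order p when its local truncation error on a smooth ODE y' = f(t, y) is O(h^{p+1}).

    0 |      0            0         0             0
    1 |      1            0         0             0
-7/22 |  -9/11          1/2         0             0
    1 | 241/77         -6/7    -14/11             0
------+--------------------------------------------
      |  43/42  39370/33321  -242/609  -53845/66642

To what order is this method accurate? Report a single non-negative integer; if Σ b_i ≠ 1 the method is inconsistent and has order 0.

3

b = (43/42, 39370/33321, -242/609, -53845/66642)
c = (0, 1, -7/22, 1)
Ac = (0, 0, 1/2, -383/847)
Σ b_i: 43/42·1 + 39370/33321·1 + (-242/609)·1 + (-53845/66642)·1 = 1 ✓
b·c: 39370/33321·1 + (-242/609)·(-7/22) + (-53845/66642)·1 = 1/2 ✓
b·c²: 39370/33321·1 + (-242/609)·49/484 + (-53845/66642)·1 = 1/3 ✓
b·Ac: (-242/609)·1/2 + (-53845/66642)·(-383/847) = 1/6 ✓
b·c³: 39370/33321·1 + (-242/609)·(-343/10648) + (-53845/66642)·1 = 17/44 ≠ 1/4 ⇒ order 3.
b·(c∘Ac): (-242/609)·(-7/44) + (-53845/66642)·(-383/847) = 3/7 ≠ 1/8
b·Ac²: (-242/609)·1/2 + (-53845/66642)·(-18373/18634) = 10077/16852 ≠ 1/12
b·A²c: (-53845/66642)·(-7/11) = 34265/66642 ≠ 1/24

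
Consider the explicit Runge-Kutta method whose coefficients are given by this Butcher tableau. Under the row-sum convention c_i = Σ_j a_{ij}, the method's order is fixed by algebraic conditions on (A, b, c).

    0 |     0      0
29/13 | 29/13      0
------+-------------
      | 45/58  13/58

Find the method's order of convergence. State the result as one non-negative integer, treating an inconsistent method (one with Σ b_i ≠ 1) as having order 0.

2

b = (45/58, 13/58)
c = (0, 29/13)
Σ b_i: 45/58·1 + 13/58·1 = 1 ✓
b·c: 13/58·29/13 = 1/2 ✓; 2 stages ⇒ order 2.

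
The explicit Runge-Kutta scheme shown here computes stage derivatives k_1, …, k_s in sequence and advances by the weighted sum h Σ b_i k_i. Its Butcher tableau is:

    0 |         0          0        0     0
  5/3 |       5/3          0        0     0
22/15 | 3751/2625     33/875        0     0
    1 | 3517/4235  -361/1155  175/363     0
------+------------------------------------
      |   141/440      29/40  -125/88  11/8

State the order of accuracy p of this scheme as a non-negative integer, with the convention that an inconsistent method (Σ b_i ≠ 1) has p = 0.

4

b = (141/440, 29/40, -125/88, 11/8)
c = (0, 5/3, 22/15, 1)
Ac = (0, 0, 11/175, 43/231)
Σ b_i: 141/440·1 + 29/40·1 + (-125/88)·1 + 11/8·1 = 1 ✓
b·c: 29/40·5/3 + (-125/88)·22/15 + 11/8·1 = 1/2 ✓
b·c²: 29/40·25/9 + (-125/88)·484/225 + 11/8·1 = 1/3 ✓
b·Ac: (-125/88)·11/175 + 11/8·43/231 = 1/6 ✓
b·c³: 29/40·125/27 + (-125/88)·10648/3375 + 11/8·1 = 1/4 ✓
b·(c∘Ac): (-125/88)·242/2625 + 11/8·43/231 = 1/8 ✓
b·Ac²: (-125/88)·11/105 + 11/8·13/77 = 1/12 ✓
b·A²c: 11/8·1/33 = 1/24 ✓; 4 stages ⇒ order 4.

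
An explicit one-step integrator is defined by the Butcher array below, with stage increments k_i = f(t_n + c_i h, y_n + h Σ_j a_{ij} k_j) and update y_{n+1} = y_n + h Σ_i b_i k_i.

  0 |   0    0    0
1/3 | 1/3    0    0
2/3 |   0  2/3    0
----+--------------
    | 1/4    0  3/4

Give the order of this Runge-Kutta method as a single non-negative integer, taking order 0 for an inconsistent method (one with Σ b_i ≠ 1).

3

b = (1/4, 0, 3/4)
c = (0, 1/3, 2/3)
Ac = (0, 0, 2/9)
Σ b_i: 1/4·1 + 3/4·1 = 1 ✓
b·c: 3/4·2/3 = 1/2 ✓
b·c²: 3/4·4/9 = 1/3 ✓
b·Ac: 3/4·2/9 = 1/6 ✓; 3 stages ⇒ order 3.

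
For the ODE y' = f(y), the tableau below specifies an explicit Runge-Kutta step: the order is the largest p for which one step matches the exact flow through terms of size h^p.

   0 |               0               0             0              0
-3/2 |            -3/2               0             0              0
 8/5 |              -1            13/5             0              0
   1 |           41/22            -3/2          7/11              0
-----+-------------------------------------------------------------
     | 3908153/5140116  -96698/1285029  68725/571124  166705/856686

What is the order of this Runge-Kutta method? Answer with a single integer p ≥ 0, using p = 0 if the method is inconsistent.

b = (3908153/5140116, -96698/1285029, 68725/571124, 166705/856686)
c = (0, -3/2, 8/5, 1)
Ac = (0, 0, -39/10, 719/220)
Σ b_i: 3908153/5140116·1 + (-96698/1285029)·1 + 68725/571124·1 + 166705/856686·1 = 1 ✓
b·c: (-96698/1285029)·(-3/2) + 68725/571124·8/5 + 166705/856686·1 = 1/2 ✓
b·c²: (-96698/1285029)·9/4 + 68725/571124·64/25 + 166705/856686·1 = 1/3 ✓
b·Ac: 68725/571124·(-39/10) + 166705/856686·719/220 = 1/6 ✓
b·c³: (-96698/1285029)·(-27/8) + 68725/571124·512/125 + 166705/856686·1 = 8065219/8566860 ≠ 1/4 ⇒ order 3.
b·(c∘Ac): 68725/571124·(-156/25) + 166705/856686·719/220 = -393775/3426744 ≠ 1/8
b·Ac²: 68725/571124·117/20 + 166705/856686·(-3841/2200) = 3120101/8566860 ≠ 1/12
b·A²c: 166705/856686·(-273/110) = -275821/571124 ≠ 1/24

3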